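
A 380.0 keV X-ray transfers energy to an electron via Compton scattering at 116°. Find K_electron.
196.3925 keV

By energy conservation: K_e = E_initial - E_final

First find the scattered photon energy:
Initial wavelength: λ = hc/E = 3.2627 pm
Compton shift: Δλ = λ_C(1 - cos(116°)) = 3.4899 pm
Final wavelength: λ' = 3.2627 + 3.4899 = 6.7527 pm
Final photon energy: E' = hc/λ' = 183.6075 keV

Electron kinetic energy:
K_e = E - E' = 380.0000 - 183.6075 = 196.3925 keV

(Intermediate values are shown rounded; full precision is carried through to the final answer.)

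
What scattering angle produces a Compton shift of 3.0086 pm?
103.89°

From the Compton formula Δλ = λ_C(1 - cos θ), we can solve for θ:

cos θ = 1 - Δλ/λ_C

Given:
- Δλ = 3.0086 pm
- λ_C = h/(m_e·c) ≈ 2.42631024 pm

cos θ = 1 - 3.0086/2.42631024
cos θ = 1 - 1.239990
cos θ = -0.239990

θ = arccos(-0.239990)
θ = 103.89°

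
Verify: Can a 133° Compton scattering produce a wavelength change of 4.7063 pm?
No, inconsistent

Calculate the expected shift for θ = 133°:

Δλ_expected = λ_C(1 - cos(133°))
Δλ_expected = 2.4263 × (1 - cos(133°))
Δλ_expected = 2.4263 × 1.6820
Δλ_expected = 4.0810 pm

Given shift: 4.7063 pm
Expected shift: 4.0810 pm
Difference: 0.6252 pm

The values do not match. The given shift corresponds to θ ≈ 160.0°, not 133°.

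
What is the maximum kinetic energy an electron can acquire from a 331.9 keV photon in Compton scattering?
187.5344 keV

Maximum energy transfer occurs at θ = 180° (backscattering).

Initial photon: E₀ = 331.9 keV → λ₀ = 3.7356 pm

Maximum Compton shift (at 180°):
Δλ_max = 2λ_C = 2 × 2.4263 = 4.8526 pm

Final wavelength:
λ' = 3.7356 + 4.8526 = 8.5882 pm

Minimum photon energy (maximum energy to electron):
E'_min = hc/λ' = 144.3656 keV

Maximum electron kinetic energy:
K_max = E₀ - E'_min = 331.9000 - 144.3656 = 187.5344 keV

(Intermediate values are shown rounded; full precision is carried through to the final answer.)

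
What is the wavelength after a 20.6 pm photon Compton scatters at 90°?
23.0263 pm

Using the Compton scattering formula:
λ' = λ + Δλ = λ + λ_C(1 - cos θ)

Given:
- Initial wavelength λ = 20.6 pm
- Scattering angle θ = 90°
- Compton wavelength λ_C ≈ 2.4263 pm

Calculate the shift:
Δλ = 2.4263 × (1 - cos(90°))
Δλ = 2.4263 × 1.0000
Δλ = 2.4263 pm

Final wavelength:
λ' = 20.6 + 2.4263 = 23.0263 pm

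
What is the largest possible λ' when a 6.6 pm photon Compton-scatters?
11.4526 pm (at θ = 180°)

The Compton shift is Δλ = λ_C(1 − cos θ).

Since cos θ ranges from −1 to 1, the factor (1 − cos θ) ranges from 0 to 2; the maximum shift occurs at θ = 180° (backscattering):
Δλ_max = 2λ_C = 2 × 2.4263 pm = 4.8526 pm

Maximum scattered wavelength:
λ'_max = λ₀ + Δλ_max = 6.6 + 4.8526 = 11.4526 pm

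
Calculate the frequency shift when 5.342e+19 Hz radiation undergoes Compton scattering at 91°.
1.632e+19 Hz (decrease)

Convert frequency to wavelength (c = 299792458 m/s):
λ₀ = c/f₀ = 299792458/5.342e+19 = 5.6119891e-12 m = 5.6120 pm

Calculate Compton shift:
Δλ = λ_C(1 - cos(91°)) = 2.4687 pm

Final wavelength:
λ' = λ₀ + Δλ = 5.6120 + 2.4687 = 8.0806 pm

Final frequency:
f' = c/λ' = 299792458/8.0806443e-12 = 3.7100069e+19 Hz

Frequency shift (decrease):
Δf = f₀ - f' = 5.342e+19 - 3.7100069e+19 = 1.632e+19 Hz

(Intermediate values are shown rounded; full precision is carried through to the final answer.)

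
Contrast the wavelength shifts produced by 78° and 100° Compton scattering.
100° produces the larger shift by a factor of 1.482

Calculate both shifts using Δλ = λ_C(1 - cos θ):

For θ₁ = 78°:
Δλ₁ = 2.4263 × (1 - cos(78°))
Δλ₁ = 2.4263 × 0.7921
Δλ₁ = 1.9219 pm

For θ₂ = 100°:
Δλ₂ = 2.4263 × (1 - cos(100°))
Δλ₂ = 2.4263 × 1.1736
Δλ₂ = 2.8476 pm

The 100° angle produces the larger shift.
Ratio: 2.8476/1.9219 = 1.482

(Intermediate values are shown rounded; full precision is carried through to the final answer.)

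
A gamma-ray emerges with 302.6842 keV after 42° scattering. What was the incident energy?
357.0000 keV

Convert final energy to wavelength (hc ≈ 1239.842 keV·pm):
λ' = hc/E' = 1239.842 / 302.6842 = 4.0962 pm

Calculate the Compton shift:
Δλ = λ_C(1 - cos(42°))
Δλ = 2.4263 × (1 - cos(42°))
Δλ = 0.6232 pm

Initial wavelength:
λ = λ' - Δλ = 4.0962 - 0.6232 = 3.4729 pm

Initial energy:
E = hc/λ = 1239.842 / 3.4729 = 357.0000 keV

(Intermediate values are shown rounded; full precision is carried through to the final answer.)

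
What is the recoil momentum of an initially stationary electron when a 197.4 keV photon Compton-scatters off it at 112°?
1.4603e-22 kg·m/s

The electron is initially at rest, so by conservation of momentum:
p⃗_e = p⃗₀ − p⃗'  (incident photon momentum minus scattered photon momentum)

Photon momentum magnitudes (p = h/λ = E/c):
λ₀ = hc/E₀ = 6.2809 pm → p₀ = h/λ₀ = 1.0550e-22 kg·m/s
Δλ = λ_C(1 − cos 112°) = 3.3352 pm
λ' = 9.6161 pm → p' = h/λ' = 6.8906e-23 kg·m/s

The scattered photon makes angle θ = 112° with the incident direction, so by the law of cosines:
|p⃗_e|² = p₀² + p'² − 2p₀p'cos θ
|p⃗_e|² = (1.0550e-22)² + (6.8906e-23)² − 2·1.0550e-22·6.8906e-23·cos(112°)
|p⃗_e| = 1.4603e-22 kg·m/s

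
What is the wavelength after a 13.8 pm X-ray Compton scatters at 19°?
13.9322 pm

Using the Compton scattering formula:
λ' = λ + Δλ = λ + λ_C(1 - cos θ)

Given:
- Initial wavelength λ = 13.8 pm
- Scattering angle θ = 19°
- Compton wavelength λ_C ≈ 2.4263 pm

Calculate the shift:
Δλ = 2.4263 × (1 - cos(19°))
Δλ = 2.4263 × 0.0545
Δλ = 0.1322 pm

Final wavelength:
λ' = 13.8 + 0.1322 = 13.9322 pm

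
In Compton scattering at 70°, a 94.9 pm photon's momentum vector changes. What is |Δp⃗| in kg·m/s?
7.9439e-24 kg·m/s

Photon momentum magnitude is p = h/λ.

Initial momentum:
p₀ = h/λ = 6.6261e-34/9.4900e-11 = 6.9822e-24 kg·m/s

After scattering:
λ' = λ + Δλ = 94.9 + 1.5965 = 96.4965 pm
p' = h/λ' = 6.6261e-34/9.6496e-11 = 6.8666e-24 kg·m/s

Momentum is a vector; the scattered photon's direction makes angle θ = 70° with the incident direction. The magnitude of the vector change Δp⃗ = p⃗₀ − p⃗' is found from the law of cosines:
|Δp⃗|² = p₀² + p'² − 2p₀p'cos θ
|Δp⃗|² = (6.9822e-24)² + (6.8666e-24)² − 2·6.9822e-24·6.8666e-24·cos(70°)
|Δp⃗| = 7.9439e-24 kg·m/s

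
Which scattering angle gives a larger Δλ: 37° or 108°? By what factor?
108° produces the larger shift by a factor of 6.501

Calculate both shifts using Δλ = λ_C(1 - cos θ):

For θ₁ = 37°:
Δλ₁ = 2.4263 × (1 - cos(37°))
Δλ₁ = 2.4263 × 0.2014
Δλ₁ = 0.4886 pm

For θ₂ = 108°:
Δλ₂ = 2.4263 × (1 - cos(108°))
Δλ₂ = 2.4263 × 1.3090
Δλ₂ = 3.1761 pm

The 108° angle produces the larger shift.
Ratio: 3.1761/0.4886 = 6.501

(Intermediate values are shown rounded; full precision is carried through to the final answer.)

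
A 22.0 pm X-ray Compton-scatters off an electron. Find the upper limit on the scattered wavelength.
26.8526 pm (at θ = 180°)

The Compton shift is Δλ = λ_C(1 − cos θ).

Since cos θ ranges from −1 to 1, the factor (1 − cos θ) ranges from 0 to 2; the maximum shift occurs at θ = 180° (backscattering):
Δλ_max = 2λ_C = 2 × 2.4263 pm = 4.8526 pm

Maximum scattered wavelength:
λ'_max = λ₀ + Δλ_max = 22.0 + 4.8526 = 26.8526 pm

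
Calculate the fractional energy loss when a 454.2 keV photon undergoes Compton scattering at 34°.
0.1319 (or 13.19%)

Calculate initial and final photon energies:

Initial: E₀ = 454.2 keV → λ₀ = 2.7297 pm
Compton shift: Δλ = 0.4148 pm
Final wavelength: λ' = 3.1445 pm
Final energy: E' = 394.2847 keV

Fractional energy loss:
(E₀ - E')/E₀ = (454.2000 - 394.2847)/454.2000
= 59.9153/454.2000
= 0.1319
= 13.19%

(Intermediate values are shown rounded; full precision is carried through to the final answer.)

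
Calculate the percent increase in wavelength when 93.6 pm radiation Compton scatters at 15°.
0.0883%

Calculate the Compton shift:
Δλ = λ_C(1 - cos(15°))
Δλ = 2.4263 × (1 - cos(15°))
Δλ = 2.4263 × 0.0341
Δλ = 0.0827 pm

Percentage change:
(Δλ/λ₀) × 100 = (0.0827/93.6) × 100
= 0.0883%

(Intermediate values are shown rounded; full precision is carried through to the final answer.)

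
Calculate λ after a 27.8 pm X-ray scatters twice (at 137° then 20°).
32.1471 pm

Apply Compton shift twice:

First scattering at θ₁ = 137°:
Δλ₁ = λ_C(1 - cos(137°))
Δλ₁ = 2.4263 × 1.7314
Δλ₁ = 4.2008 pm

After first scattering:
λ₁ = 27.8 + 4.2008 = 32.0008 pm

Second scattering at θ₂ = 20°:
Δλ₂ = λ_C(1 - cos(20°))
Δλ₂ = 2.4263 × 0.0603
Δλ₂ = 0.1463 pm

Final wavelength:
λ₂ = 32.0008 + 0.1463 = 32.1471 pm

Total shift: Δλ_total = 4.2008 + 0.1463 = 4.3471 pm

(Intermediate values are shown rounded; full precision is carried through to the final answer.)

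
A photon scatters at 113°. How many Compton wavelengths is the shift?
1.3907 λ_C

The Compton shift formula is:
Δλ = λ_C(1 - cos θ)

Dividing both sides by λ_C:
Δλ/λ_C = 1 - cos θ

For θ = 113°:
Δλ/λ_C = 1 - cos(113°)
Δλ/λ_C = 1 - -0.3907
Δλ/λ_C = 1.3907

This means the shift is 1.3907 × λ_C = 3.3743 pm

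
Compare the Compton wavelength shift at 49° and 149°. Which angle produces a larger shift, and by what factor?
149° produces the larger shift by a factor of 5.400

Calculate both shifts using Δλ = λ_C(1 - cos θ):

For θ₁ = 49°:
Δλ₁ = 2.4263 × (1 - cos(49°))
Δλ₁ = 2.4263 × 0.3439
Δλ₁ = 0.8345 pm

For θ₂ = 149°:
Δλ₂ = 2.4263 × (1 - cos(149°))
Δλ₂ = 2.4263 × 1.8572
Δλ₂ = 4.5061 pm

The 149° angle produces the larger shift.
Ratio: 4.5061/0.8345 = 5.400

(Intermediate values are shown rounded; full precision is carried through to the final answer.)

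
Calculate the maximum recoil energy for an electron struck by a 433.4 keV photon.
272.6603 keV

Maximum energy transfer occurs at θ = 180° (backscattering).

Initial photon: E₀ = 433.4 keV → λ₀ = 2.8607 pm

Maximum Compton shift (at 180°):
Δλ_max = 2λ_C = 2 × 2.4263 = 4.8526 pm

Final wavelength:
λ' = 2.8607 + 4.8526 = 7.7134 pm

Minimum photon energy (maximum energy to electron):
E'_min = hc/λ' = 160.7397 keV

Maximum electron kinetic energy:
K_max = E₀ - E'_min = 433.4000 - 160.7397 = 272.6603 keV

(Intermediate values are shown rounded; full precision is carried through to the final answer.)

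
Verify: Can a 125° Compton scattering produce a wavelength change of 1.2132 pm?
No, inconsistent

Calculate the expected shift for θ = 125°:

Δλ_expected = λ_C(1 - cos(125°))
Δλ_expected = 2.4263 × (1 - cos(125°))
Δλ_expected = 2.4263 × 1.5736
Δλ_expected = 3.8180 pm

Given shift: 1.2132 pm
Expected shift: 3.8180 pm
Difference: 2.6048 pm

The values do not match. The given shift corresponds to θ ≈ 60.0°, not 125°.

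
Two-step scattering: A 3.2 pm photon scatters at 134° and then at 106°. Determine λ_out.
10.4069 pm

Apply Compton shift twice:

First scattering at θ₁ = 134°:
Δλ₁ = λ_C(1 - cos(134°))
Δλ₁ = 2.4263 × 1.6947
Δλ₁ = 4.1118 pm

After first scattering:
λ₁ = 3.2 + 4.1118 = 7.3118 pm

Second scattering at θ₂ = 106°:
Δλ₂ = λ_C(1 - cos(106°))
Δλ₂ = 2.4263 × 1.2756
Δλ₂ = 3.0951 pm

Final wavelength:
λ₂ = 7.3118 + 3.0951 = 10.4069 pm

Total shift: Δλ_total = 4.1118 + 3.0951 = 7.2069 pm

(Intermediate values are shown rounded; full precision is carried through to the final answer.)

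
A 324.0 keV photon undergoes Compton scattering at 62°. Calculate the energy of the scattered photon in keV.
242.4455 keV

First convert energy to wavelength:
λ = hc/E, with hc ≈ 1239.842 keV·pm (i.e. 1239.842 eV·nm)

For E = 324.0 keV = 324000 eV:
λ = 1239.842 keV·pm / 324.0 keV
λ = 3.8267 pm

Calculate the Compton shift:
Δλ = λ_C(1 - cos(62°)) = 2.4263 × 0.5305
Δλ = 1.2872 pm

Final wavelength:
λ' = 3.8267 + 1.2872 = 5.1139 pm

Final energy:
E' = hc/λ' = 1239.842 / 5.1139 = 242.4455 keV

(Intermediate values are shown rounded; full precision is carried through to the final answer.)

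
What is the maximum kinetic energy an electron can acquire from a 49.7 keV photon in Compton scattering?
8.0934 keV

Maximum energy transfer occurs at θ = 180° (backscattering).

Initial photon: E₀ = 49.7 keV → λ₀ = 24.9465 pm

Maximum Compton shift (at 180°):
Δλ_max = 2λ_C = 2 × 2.4263 = 4.8526 pm

Final wavelength:
λ' = 24.9465 + 4.8526 = 29.7991 pm

Minimum photon energy (maximum energy to electron):
E'_min = hc/λ' = 41.6066 keV

Maximum electron kinetic energy:
K_max = E₀ - E'_min = 49.7000 - 41.6066 = 8.0934 keV

(Intermediate values are shown rounded; full precision is carried through to the final answer.)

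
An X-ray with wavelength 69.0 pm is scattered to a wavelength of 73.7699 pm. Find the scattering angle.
165.00°

First find the wavelength shift:
Δλ = λ' - λ = 73.7699 - 69.0 = 4.7699 pm

Using Δλ = λ_C(1 - cos θ), with λ_C = h/(m_e·c) ≈ 2.42631024 pm:
cos θ = 1 - Δλ/λ_C
cos θ = 1 - 4.7699/2.42631024
cos θ = -0.965907

θ = arccos(-0.965907)
θ = 165.00°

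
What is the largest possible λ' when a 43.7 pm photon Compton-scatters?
48.5526 pm (at θ = 180°)

The Compton shift is Δλ = λ_C(1 − cos θ).

Since cos θ ranges from −1 to 1, the factor (1 − cos θ) ranges from 0 to 2; the maximum shift occurs at θ = 180° (backscattering):
Δλ_max = 2λ_C = 2 × 2.4263 pm = 4.8526 pm

Maximum scattered wavelength:
λ'_max = λ₀ + Δλ_max = 43.7 + 4.8526 = 48.5526 pm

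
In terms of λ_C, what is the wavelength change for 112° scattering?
1.3746 λ_C

The Compton shift formula is:
Δλ = λ_C(1 - cos θ)

Dividing both sides by λ_C:
Δλ/λ_C = 1 - cos θ

For θ = 112°:
Δλ/λ_C = 1 - cos(112°)
Δλ/λ_C = 1 - -0.3746
Δλ/λ_C = 1.3746

This means the shift is 1.3746 × λ_C = 3.3352 pm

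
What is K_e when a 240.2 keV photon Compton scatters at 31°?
15.1124 keV

By energy conservation: K_e = E_initial - E_final

First find the scattered photon energy:
Initial wavelength: λ = hc/E = 5.1617 pm
Compton shift: Δλ = λ_C(1 - cos(31°)) = 0.3466 pm
Final wavelength: λ' = 5.1617 + 0.3466 = 5.5083 pm
Final photon energy: E' = hc/λ' = 225.0876 keV

Electron kinetic energy:
K_e = E - E' = 240.2000 - 225.0876 = 15.1124 keV

(Intermediate values are shown rounded; full precision is carried through to the final answer.)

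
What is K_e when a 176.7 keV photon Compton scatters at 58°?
24.7066 keV

By energy conservation: K_e = E_initial - E_final

First find the scattered photon energy:
Initial wavelength: λ = hc/E = 7.0166 pm
Compton shift: Δλ = λ_C(1 - cos(58°)) = 1.1406 pm
Final wavelength: λ' = 7.0166 + 1.1406 = 8.1572 pm
Final photon energy: E' = hc/λ' = 151.9934 keV

Electron kinetic energy:
K_e = E - E' = 176.7000 - 151.9934 = 24.7066 keV

(Intermediate values are shown rounded; full precision is carried through to the final answer.)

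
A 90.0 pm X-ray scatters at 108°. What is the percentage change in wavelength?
3.5290%

Calculate the Compton shift:
Δλ = λ_C(1 - cos(108°))
Δλ = 2.4263 × (1 - cos(108°))
Δλ = 2.4263 × 1.3090
Δλ = 3.1761 pm

Percentage change:
(Δλ/λ₀) × 100 = (3.1761/90.0) × 100
= 3.5290%

(Intermediate values are shown rounded; full precision is carried through to the final answer.)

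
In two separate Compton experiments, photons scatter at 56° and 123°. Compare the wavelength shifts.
123° produces the larger shift by a factor of 3.504

Calculate both shifts using Δλ = λ_C(1 - cos θ):

For θ₁ = 56°:
Δλ₁ = 2.4263 × (1 - cos(56°))
Δλ₁ = 2.4263 × 0.4408
Δλ₁ = 1.0695 pm

For θ₂ = 123°:
Δλ₂ = 2.4263 × (1 - cos(123°))
Δλ₂ = 2.4263 × 1.5446
Δλ₂ = 3.7478 pm

The 123° angle produces the larger shift.
Ratio: 3.7478/1.0695 = 3.504

(Intermediate values are shown rounded; full precision is carried through to the final answer.)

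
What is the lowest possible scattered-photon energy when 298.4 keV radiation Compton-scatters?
137.6442 keV (at θ = 180°)

The scattered photon has minimum energy when its wavelength is maximum, i.e., when the Compton shift Δλ = λ_C(1 − cos θ) is maximum. This occurs at θ = 180° (backscattering), giving Δλ_max = 2λ_C = 4.8526 pm.

Initial wavelength: λ₀ = hc/E₀ = 4.1550 pm
Maximum final wavelength: λ'_max = λ₀ + 2λ_C = 4.1550 + 4.8526 = 9.0076 pm
Minimum final energy: E'_min = hc/λ'_max = 137.6442 keV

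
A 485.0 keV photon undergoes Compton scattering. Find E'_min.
167.3428 keV (at θ = 180°)

The scattered photon has minimum energy when its wavelength is maximum, i.e., when the Compton shift Δλ = λ_C(1 − cos θ) is maximum. This occurs at θ = 180° (backscattering), giving Δλ_max = 2λ_C = 4.8526 pm.

Initial wavelength: λ₀ = hc/E₀ = 2.5564 pm
Maximum final wavelength: λ'_max = λ₀ + 2λ_C = 2.5564 + 4.8526 = 7.4090 pm
Minimum final energy: E'_min = hc/λ'_max = 167.3428 keV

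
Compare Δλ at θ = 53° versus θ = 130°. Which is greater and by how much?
130° produces the larger shift by a factor of 4.126

Calculate both shifts using Δλ = λ_C(1 - cos θ):

For θ₁ = 53°:
Δλ₁ = 2.4263 × (1 - cos(53°))
Δλ₁ = 2.4263 × 0.3982
Δλ₁ = 0.9661 pm

For θ₂ = 130°:
Δλ₂ = 2.4263 × (1 - cos(130°))
Δλ₂ = 2.4263 × 1.6428
Δλ₂ = 3.9859 pm

The 130° angle produces the larger shift.
Ratio: 3.9859/0.9661 = 4.126

(Intermediate values are shown rounded; full precision is carried through to the final answer.)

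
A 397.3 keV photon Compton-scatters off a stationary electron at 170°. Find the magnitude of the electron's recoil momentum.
2.9491e-22 kg·m/s

The electron is initially at rest, so by conservation of momentum:
p⃗_e = p⃗₀ − p⃗'  (incident photon momentum minus scattered photon momentum)

Photon momentum magnitudes (p = h/λ = E/c):
λ₀ = hc/E₀ = 3.1207 pm → p₀ = h/λ₀ = 2.1233e-22 kg·m/s
Δλ = λ_C(1 − cos 170°) = 4.8158 pm
λ' = 7.9364 pm → p' = h/λ' = 8.3489e-23 kg·m/s

The scattered photon makes angle θ = 170° with the incident direction, so by the law of cosines:
|p⃗_e|² = p₀² + p'² − 2p₀p'cos θ
|p⃗_e|² = (2.1233e-22)² + (8.3489e-23)² − 2·2.1233e-22·8.3489e-23·cos(170°)
|p⃗_e| = 2.9491e-22 kg·m/s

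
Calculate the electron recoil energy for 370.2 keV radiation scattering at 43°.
60.3118 keV

By energy conservation: K_e = E_initial - E_final

First find the scattered photon energy:
Initial wavelength: λ = hc/E = 3.3491 pm
Compton shift: Δλ = λ_C(1 - cos(43°)) = 0.6518 pm
Final wavelength: λ' = 3.3491 + 0.6518 = 4.0009 pm
Final photon energy: E' = hc/λ' = 309.8882 keV

Electron kinetic energy:
K_e = E - E' = 370.2000 - 309.8882 = 60.3118 keV

(Intermediate values are shown rounded; full precision is carried through to the final answer.)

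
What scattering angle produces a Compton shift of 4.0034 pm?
130.54°

From the Compton formula Δλ = λ_C(1 - cos θ), we can solve for θ:

cos θ = 1 - Δλ/λ_C

Given:
- Δλ = 4.0034 pm
- λ_C = h/(m_e·c) ≈ 2.42631024 pm

cos θ = 1 - 4.0034/2.42631024
cos θ = 1 - 1.649995
cos θ = -0.649995

θ = arccos(-0.649995)
θ = 130.54°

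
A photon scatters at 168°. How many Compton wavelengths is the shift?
1.9781 λ_C

The Compton shift formula is:
Δλ = λ_C(1 - cos θ)

Dividing both sides by λ_C:
Δλ/λ_C = 1 - cos θ

For θ = 168°:
Δλ/λ_C = 1 - cos(168°)
Δλ/λ_C = 1 - -0.9781
Δλ/λ_C = 1.9781

This means the shift is 1.9781 × λ_C = 4.7996 pm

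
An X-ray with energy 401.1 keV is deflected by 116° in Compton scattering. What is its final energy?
188.3961 keV

First convert energy to wavelength:
λ = hc/E, with hc ≈ 1239.842 keV·pm (i.e. 1239.842 eV·nm)

For E = 401.1 keV = 401100 eV:
λ = 1239.842 keV·pm / 401.1 keV
λ = 3.0911 pm

Calculate the Compton shift:
Δλ = λ_C(1 - cos(116°)) = 2.4263 × 1.4384
Δλ = 3.4899 pm

Final wavelength:
λ' = 3.0911 + 3.4899 = 6.5810 pm

Final energy:
E' = hc/λ' = 1239.842 / 6.5810 = 188.3961 keV

(Intermediate values are shown rounded; full precision is carried through to the final answer.)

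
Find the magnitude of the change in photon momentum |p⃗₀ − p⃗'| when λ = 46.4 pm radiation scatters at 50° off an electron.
1.1962e-23 kg·m/s

Photon momentum magnitude is p = h/λ.

Initial momentum:
p₀ = h/λ = 6.6261e-34/4.6400e-11 = 1.4280e-23 kg·m/s

After scattering:
λ' = λ + Δλ = 46.4 + 0.8667 = 47.2667 pm
p' = h/λ' = 6.6261e-34/4.7267e-11 = 1.4018e-23 kg·m/s

Momentum is a vector; the scattered photon's direction makes angle θ = 50° with the incident direction. The magnitude of the vector change Δp⃗ = p⃗₀ − p⃗' is found from the law of cosines:
|Δp⃗|² = p₀² + p'² − 2p₀p'cos θ
|Δp⃗|² = (1.4280e-23)² + (1.4018e-23)² − 2·1.4280e-23·1.4018e-23·cos(50°)
|Δp⃗| = 1.1962e-23 kg·m/s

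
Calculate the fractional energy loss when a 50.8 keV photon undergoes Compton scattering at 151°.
0.1571 (or 15.71%)

Calculate initial and final photon energies:

Initial: E₀ = 50.8 keV → λ₀ = 24.4063 pm
Compton shift: Δλ = 4.5484 pm
Final wavelength: λ' = 28.9547 pm
Final energy: E' = 42.8200 keV

Fractional energy loss:
(E₀ - E')/E₀ = (50.8000 - 42.8200)/50.8000
= 7.9800/50.8000
= 0.1571
= 15.71%

(Intermediate values are shown rounded; full precision is carried through to the final answer.)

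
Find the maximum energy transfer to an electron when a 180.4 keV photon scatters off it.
74.6598 keV

Maximum energy transfer occurs at θ = 180° (backscattering).

Initial photon: E₀ = 180.4 keV → λ₀ = 6.8727 pm

Maximum Compton shift (at 180°):
Δλ_max = 2λ_C = 2 × 2.4263 = 4.8526 pm

Final wavelength:
λ' = 6.8727 + 4.8526 = 11.7254 pm

Minimum photon energy (maximum energy to electron):
E'_min = hc/λ' = 105.7402 keV

Maximum electron kinetic energy:
K_max = E₀ - E'_min = 180.4000 - 105.7402 = 74.6598 keV

(Intermediate values are shown rounded; full precision is carried through to the final answer.)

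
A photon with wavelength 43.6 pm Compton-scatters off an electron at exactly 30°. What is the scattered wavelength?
43.9251 pm

Using the Compton formula: λ' = λ + λ_C(1 − cos θ)

For θ = 30°, cos θ = √3/2 (exact) ≈ 0.8660, so:
1 − cos 30° = 1 − (√3/2) ≈ 0.1340

Δλ = λ_C × 0.1340 = 2.4263 × 0.1340 = 0.3251 pm

λ' = 43.6 + 0.3251 = 43.9251 pm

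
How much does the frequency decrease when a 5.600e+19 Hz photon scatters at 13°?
6.430e+17 Hz (decrease)

Convert frequency to wavelength (c = 299792458 m/s):
λ₀ = c/f₀ = 299792458/5.600e+19 = 5.3534368e-12 m = 5.3534 pm

Calculate Compton shift:
Δλ = λ_C(1 - cos(13°)) = 0.0622 pm

Final wavelength:
λ' = λ₀ + Δλ = 5.3534 + 0.0622 = 5.4156 pm

Final frequency:
f' = c/λ' = 299792458/5.4156229e-12 = 5.5356967e+19 Hz

Frequency shift (decrease):
Δf = f₀ - f' = 5.600e+19 - 5.5356967e+19 = 6.430e+17 Hz

(Intermediate values are shown rounded; full precision is carried through to the final answer.)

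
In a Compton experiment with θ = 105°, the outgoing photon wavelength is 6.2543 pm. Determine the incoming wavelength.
3.2000 pm

From λ' = λ + Δλ, we have λ = λ' - Δλ

First calculate the Compton shift:
Δλ = λ_C(1 - cos θ)
Δλ = 2.4263 × (1 - cos(105°))
Δλ = 2.4263 × 1.2588
Δλ = 3.0543 pm

Initial wavelength:
λ = λ' - Δλ
λ = 6.2543 - 3.0543
λ = 3.2000 pm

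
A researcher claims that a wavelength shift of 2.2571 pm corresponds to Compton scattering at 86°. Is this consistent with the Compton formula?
Yes, consistent

Calculate the expected shift for θ = 86°:

Δλ_expected = λ_C(1 - cos(86°))
Δλ_expected = 2.4263 × (1 - cos(86°))
Δλ_expected = 2.4263 × 0.9302
Δλ_expected = 2.2571 pm

Given shift: 2.2571 pm
Expected shift: 2.2571 pm
Difference: 0.0000 pm

The values match. This is consistent with Compton scattering at the stated angle.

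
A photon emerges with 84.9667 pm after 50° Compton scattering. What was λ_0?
84.1000 pm

From λ' = λ + Δλ, we have λ = λ' - Δλ

First calculate the Compton shift:
Δλ = λ_C(1 - cos θ)
Δλ = 2.4263 × (1 - cos(50°))
Δλ = 2.4263 × 0.3572
Δλ = 0.8667 pm

Initial wavelength:
λ = λ' - Δλ
λ = 84.9667 - 0.8667
λ = 84.1000 pm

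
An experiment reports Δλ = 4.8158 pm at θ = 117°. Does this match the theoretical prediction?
No, inconsistent

Calculate the expected shift for θ = 117°:

Δλ_expected = λ_C(1 - cos(117°))
Δλ_expected = 2.4263 × (1 - cos(117°))
Δλ_expected = 2.4263 × 1.4540
Δλ_expected = 3.5278 pm

Given shift: 4.8158 pm
Expected shift: 3.5278 pm
Difference: 1.2879 pm

The values do not match. The given shift corresponds to θ ≈ 170.0°, not 117°.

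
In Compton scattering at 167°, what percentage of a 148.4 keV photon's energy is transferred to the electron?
0.3644 (or 36.44%)

Calculate initial and final photon energies:

Initial: E₀ = 148.4 keV → λ₀ = 8.3547 pm
Compton shift: Δλ = 4.7904 pm
Final wavelength: λ' = 13.1452 pm
Final energy: E' = 94.3192 keV

Fractional energy loss:
(E₀ - E')/E₀ = (148.4000 - 94.3192)/148.4000
= 54.0808/148.4000
= 0.3644
= 36.44%

(Intermediate values are shown rounded; full precision is carried through to the final answer.)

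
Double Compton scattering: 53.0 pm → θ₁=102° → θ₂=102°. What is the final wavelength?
58.8615 pm

Apply Compton shift twice:

First scattering at θ₁ = 102°:
Δλ₁ = λ_C(1 - cos(102°))
Δλ₁ = 2.4263 × 1.2079
Δλ₁ = 2.9308 pm

After first scattering:
λ₁ = 53.0 + 2.9308 = 55.9308 pm

Second scattering at θ₂ = 102°:
Δλ₂ = λ_C(1 - cos(102°))
Δλ₂ = 2.4263 × 1.2079
Δλ₂ = 2.9308 pm

Final wavelength:
λ₂ = 55.9308 + 2.9308 = 58.8615 pm

Total shift: Δλ_total = 2.9308 + 2.9308 = 5.8615 pm

(Intermediate values are shown rounded; full precision is carried through to the final answer.)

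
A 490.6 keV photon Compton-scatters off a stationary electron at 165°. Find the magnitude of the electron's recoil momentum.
3.5069e-22 kg·m/s

The electron is initially at rest, so by conservation of momentum:
p⃗_e = p⃗₀ − p⃗'  (incident photon momentum minus scattered photon momentum)

Photon momentum magnitudes (p = h/λ = E/c):
λ₀ = hc/E₀ = 2.5272 pm → p₀ = h/λ₀ = 2.6219e-22 kg·m/s
Δλ = λ_C(1 − cos 165°) = 4.7699 pm
λ' = 7.2971 pm → p' = h/λ' = 9.0804e-23 kg·m/s

The scattered photon makes angle θ = 165° with the incident direction, so by the law of cosines:
|p⃗_e|² = p₀² + p'² − 2p₀p'cos θ
|p⃗_e|² = (2.6219e-22)² + (9.0804e-23)² − 2·2.6219e-22·9.0804e-23·cos(165°)
|p⃗_e| = 3.5069e-22 kg·m/s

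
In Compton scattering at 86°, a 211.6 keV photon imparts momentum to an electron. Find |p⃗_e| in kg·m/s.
1.3478e-22 kg·m/s

The electron is initially at rest, so by conservation of momentum:
p⃗_e = p⃗₀ − p⃗'  (incident photon momentum minus scattered photon momentum)

Photon momentum magnitudes (p = h/λ = E/c):
λ₀ = hc/E₀ = 5.8594 pm → p₀ = h/λ₀ = 1.1309e-22 kg·m/s
Δλ = λ_C(1 − cos 86°) = 2.2571 pm
λ' = 8.1164 pm → p' = h/λ' = 8.1638e-23 kg·m/s

The scattered photon makes angle θ = 86° with the incident direction, so by the law of cosines:
|p⃗_e|² = p₀² + p'² − 2p₀p'cos θ
|p⃗_e|² = (1.1309e-22)² + (8.1638e-23)² − 2·1.1309e-22·8.1638e-23·cos(86°)
|p⃗_e| = 1.3478e-22 kg·m/s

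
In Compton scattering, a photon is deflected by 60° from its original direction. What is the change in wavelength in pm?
1.2132 pm

Using the Compton scattering formula:
Δλ = λ_C(1 - cos θ)

where λ_C = h/(m_e·c) ≈ 2.4263 pm is the Compton wavelength of an electron.

For θ = 60°:
cos(60°) = 0.5000
1 - cos(60°) = 0.5000

Δλ = 2.4263 × 0.5000
Δλ = 1.2132 pm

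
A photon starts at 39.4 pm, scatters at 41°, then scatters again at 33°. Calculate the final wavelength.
40.3866 pm

Apply Compton shift twice:

First scattering at θ₁ = 41°:
Δλ₁ = λ_C(1 - cos(41°))
Δλ₁ = 2.4263 × 0.2453
Δλ₁ = 0.5952 pm

After first scattering:
λ₁ = 39.4 + 0.5952 = 39.9952 pm

Second scattering at θ₂ = 33°:
Δλ₂ = λ_C(1 - cos(33°))
Δλ₂ = 2.4263 × 0.1613
Δλ₂ = 0.3914 pm

Final wavelength:
λ₂ = 39.9952 + 0.3914 = 40.3866 pm

Total shift: Δλ_total = 0.5952 + 0.3914 = 0.9866 pm

(Intermediate values are shown rounded; full precision is carried through to the final answer.)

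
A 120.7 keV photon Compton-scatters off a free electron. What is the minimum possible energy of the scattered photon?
81.9746 keV (at θ = 180°)

The scattered photon has minimum energy when its wavelength is maximum, i.e., when the Compton shift Δλ = λ_C(1 − cos θ) is maximum. This occurs at θ = 180° (backscattering), giving Δλ_max = 2λ_C = 4.8526 pm.

Initial wavelength: λ₀ = hc/E₀ = 10.2721 pm
Maximum final wavelength: λ'_max = λ₀ + 2λ_C = 10.2721 + 4.8526 = 15.1247 pm
Minimum final energy: E'_min = hc/λ'_max = 81.9746 keV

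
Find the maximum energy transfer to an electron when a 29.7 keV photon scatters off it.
3.0929 keV

Maximum energy transfer occurs at θ = 180° (backscattering).

Initial photon: E₀ = 29.7 keV → λ₀ = 41.7455 pm

Maximum Compton shift (at 180°):
Δλ_max = 2λ_C = 2 × 2.4263 = 4.8526 pm

Final wavelength:
λ' = 41.7455 + 4.8526 = 46.5981 pm

Minimum photon energy (maximum energy to electron):
E'_min = hc/λ' = 26.6071 keV

Maximum electron kinetic energy:
K_max = E₀ - E'_min = 29.7000 - 26.6071 = 3.0929 keV

(Intermediate values are shown rounded; full precision is carried through to the final answer.)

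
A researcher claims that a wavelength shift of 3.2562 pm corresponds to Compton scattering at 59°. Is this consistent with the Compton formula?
No, inconsistent

Calculate the expected shift for θ = 59°:

Δλ_expected = λ_C(1 - cos(59°))
Δλ_expected = 2.4263 × (1 - cos(59°))
Δλ_expected = 2.4263 × 0.4850
Δλ_expected = 1.1767 pm

Given shift: 3.2562 pm
Expected shift: 1.1767 pm
Difference: 2.0795 pm

The values do not match. The given shift corresponds to θ ≈ 110.0°, not 59°.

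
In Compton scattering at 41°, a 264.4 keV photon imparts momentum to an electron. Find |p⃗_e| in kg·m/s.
9.4579e-23 kg·m/s

The electron is initially at rest, so by conservation of momentum:
p⃗_e = p⃗₀ − p⃗'  (incident photon momentum minus scattered photon momentum)

Photon momentum magnitudes (p = h/λ = E/c):
λ₀ = hc/E₀ = 4.6893 pm → p₀ = h/λ₀ = 1.4130e-22 kg·m/s
Δλ = λ_C(1 − cos 41°) = 0.5952 pm
λ' = 5.2844 pm → p' = h/λ' = 1.2539e-22 kg·m/s

The scattered photon makes angle θ = 41° with the incident direction, so by the law of cosines:
|p⃗_e|² = p₀² + p'² − 2p₀p'cos θ
|p⃗_e|² = (1.4130e-22)² + (1.2539e-22)² − 2·1.4130e-22·1.2539e-22·cos(41°)
|p⃗_e| = 9.4579e-23 kg·m/s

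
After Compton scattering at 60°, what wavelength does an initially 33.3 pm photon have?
34.5132 pm

Using the Compton formula: λ' = λ + λ_C(1 − cos θ)

For θ = 60°, cos θ = 1/2 (exact) = 0.5000, so:
1 − cos 60° = 1 − (1/2) = 0.5000

Δλ = λ_C × 0.5000 = 2.4263 × 0.5000 = 1.2132 pm

λ' = 33.3 + 1.2132 = 34.5132 pm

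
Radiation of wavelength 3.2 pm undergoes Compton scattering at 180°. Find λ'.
8.0526 pm

Using the Compton formula: λ' = λ + λ_C(1 − cos θ)

For θ = 180°, cos θ = -1 (exact) = -1.0000, so:
1 − cos 180° = 1 − (-1) = 2.0000

Δλ = λ_C × 2.0000 = 2.4263 × 2.0000 = 4.8526 pm

λ' = 3.2 + 4.8526 = 8.0526 pm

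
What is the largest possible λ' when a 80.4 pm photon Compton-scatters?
85.2526 pm (at θ = 180°)

The Compton shift is Δλ = λ_C(1 − cos θ).

Since cos θ ranges from −1 to 1, the factor (1 − cos θ) ranges from 0 to 2; the maximum shift occurs at θ = 180° (backscattering):
Δλ_max = 2λ_C = 2 × 2.4263 pm = 4.8526 pm

Maximum scattered wavelength:
λ'_max = λ₀ + Δλ_max = 80.4 + 4.8526 = 85.2526 pm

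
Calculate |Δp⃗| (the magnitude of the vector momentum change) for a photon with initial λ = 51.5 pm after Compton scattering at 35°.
7.7059e-24 kg·m/s

Photon momentum magnitude is p = h/λ.

Initial momentum:
p₀ = h/λ = 6.6261e-34/5.1500e-11 = 1.2866e-23 kg·m/s

After scattering:
λ' = λ + Δλ = 51.5 + 0.4388 = 51.9388 pm
p' = h/λ' = 6.6261e-34/5.1939e-11 = 1.2757e-23 kg·m/s

Momentum is a vector; the scattered photon's direction makes angle θ = 35° with the incident direction. The magnitude of the vector change Δp⃗ = p⃗₀ − p⃗' is found from the law of cosines:
|Δp⃗|² = p₀² + p'² − 2p₀p'cos θ
|Δp⃗|² = (1.2866e-23)² + (1.2757e-23)² − 2·1.2866e-23·1.2757e-23·cos(35°)
|Δp⃗| = 7.7059e-24 kg·m/s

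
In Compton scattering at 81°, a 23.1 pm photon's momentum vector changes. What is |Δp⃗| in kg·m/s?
3.5786e-23 kg·m/s

Photon momentum magnitude is p = h/λ.

Initial momentum:
p₀ = h/λ = 6.6261e-34/2.3100e-11 = 2.8684e-23 kg·m/s

After scattering:
λ' = λ + Δλ = 23.1 + 2.0468 = 25.1468 pm
p' = h/λ' = 6.6261e-34/2.5147e-11 = 2.6350e-23 kg·m/s

Momentum is a vector; the scattered photon's direction makes angle θ = 81° with the incident direction. The magnitude of the vector change Δp⃗ = p⃗₀ − p⃗' is found from the law of cosines:
|Δp⃗|² = p₀² + p'² − 2p₀p'cos θ
|Δp⃗|² = (2.8684e-23)² + (2.6350e-23)² − 2·2.8684e-23·2.6350e-23·cos(81°)
|Δp⃗| = 3.5786e-23 kg·m/s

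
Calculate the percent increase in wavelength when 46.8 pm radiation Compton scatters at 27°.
0.5651%

Calculate the Compton shift:
Δλ = λ_C(1 - cos(27°))
Δλ = 2.4263 × (1 - cos(27°))
Δλ = 2.4263 × 0.1090
Δλ = 0.2645 pm

Percentage change:
(Δλ/λ₀) × 100 = (0.2645/46.8) × 100
= 0.5651%

(Intermediate values are shown rounded; full precision is carried through to the final answer.)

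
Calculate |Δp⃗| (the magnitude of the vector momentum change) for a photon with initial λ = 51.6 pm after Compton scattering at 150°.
2.3808e-23 kg·m/s

Photon momentum magnitude is p = h/λ.

Initial momentum:
p₀ = h/λ = 6.6261e-34/5.1600e-11 = 1.2841e-23 kg·m/s

After scattering:
λ' = λ + Δλ = 51.6 + 4.5276 = 56.1276 pm
p' = h/λ' = 6.6261e-34/5.6128e-11 = 1.1805e-23 kg·m/s

Momentum is a vector; the scattered photon's direction makes angle θ = 150° with the incident direction. The magnitude of the vector change Δp⃗ = p⃗₀ − p⃗' is found from the law of cosines:
|Δp⃗|² = p₀² + p'² − 2p₀p'cos θ
|Δp⃗|² = (1.2841e-23)² + (1.1805e-23)² − 2·1.2841e-23·1.1805e-23·cos(150°)
|Δp⃗| = 2.3808e-23 kg·m/s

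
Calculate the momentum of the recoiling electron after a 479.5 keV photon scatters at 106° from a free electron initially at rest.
3.0944e-22 kg·m/s

The electron is initially at rest, so by conservation of momentum:
p⃗_e = p⃗₀ − p⃗'  (incident photon momentum minus scattered photon momentum)

Photon momentum magnitudes (p = h/λ = E/c):
λ₀ = hc/E₀ = 2.5857 pm → p₀ = h/λ₀ = 2.5626e-22 kg·m/s
Δλ = λ_C(1 − cos 106°) = 3.0951 pm
λ' = 5.6808 pm → p' = h/λ' = 1.1664e-22 kg·m/s

The scattered photon makes angle θ = 106° with the incident direction, so by the law of cosines:
|p⃗_e|² = p₀² + p'² − 2p₀p'cos θ
|p⃗_e|² = (2.5626e-22)² + (1.1664e-22)² − 2·2.5626e-22·1.1664e-22·cos(106°)
|p⃗_e| = 3.0944e-22 kg·m/s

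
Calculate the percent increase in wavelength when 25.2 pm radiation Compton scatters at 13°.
0.2468%

Calculate the Compton shift:
Δλ = λ_C(1 - cos(13°))
Δλ = 2.4263 × (1 - cos(13°))
Δλ = 2.4263 × 0.0256
Δλ = 0.0622 pm

Percentage change:
(Δλ/λ₀) × 100 = (0.0622/25.2) × 100
= 0.2468%

(Intermediate values are shown rounded; full precision is carried through to the final answer.)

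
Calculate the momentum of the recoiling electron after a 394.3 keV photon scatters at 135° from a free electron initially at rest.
2.8244e-22 kg·m/s

The electron is initially at rest, so by conservation of momentum:
p⃗_e = p⃗₀ − p⃗'  (incident photon momentum minus scattered photon momentum)

Photon momentum magnitudes (p = h/λ = E/c):
λ₀ = hc/E₀ = 3.1444 pm → p₀ = h/λ₀ = 2.1073e-22 kg·m/s
Δλ = λ_C(1 − cos 135°) = 4.1420 pm
λ' = 7.2864 pm → p' = h/λ' = 9.0938e-23 kg·m/s

The scattered photon makes angle θ = 135° with the incident direction, so by the law of cosines:
|p⃗_e|² = p₀² + p'² − 2p₀p'cos θ
|p⃗_e|² = (2.1073e-22)² + (9.0938e-23)² − 2·2.1073e-22·9.0938e-23·cos(135°)
|p⃗_e| = 2.8244e-22 kg·m/s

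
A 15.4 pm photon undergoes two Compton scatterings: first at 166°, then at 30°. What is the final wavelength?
20.5056 pm

Apply Compton shift twice:

First scattering at θ₁ = 166°:
Δλ₁ = λ_C(1 - cos(166°))
Δλ₁ = 2.4263 × 1.9703
Δλ₁ = 4.7805 pm

After first scattering:
λ₁ = 15.4 + 4.7805 = 20.1805 pm

Second scattering at θ₂ = 30°:
Δλ₂ = λ_C(1 - cos(30°))
Δλ₂ = 2.4263 × 0.1340
Δλ₂ = 0.3251 pm

Final wavelength:
λ₂ = 20.1805 + 0.3251 = 20.5056 pm

Total shift: Δλ_total = 4.7805 + 0.3251 = 5.1056 pm

(Intermediate values are shown rounded; full precision is carried through to the final answer.)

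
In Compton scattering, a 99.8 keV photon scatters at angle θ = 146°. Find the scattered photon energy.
73.5328 keV

First convert energy to wavelength:
λ = hc/E, with hc ≈ 1239.842 keV·pm (i.e. 1239.842 eV·nm)

For E = 99.8 keV = 99800 eV:
λ = 1239.842 keV·pm / 99.8 keV
λ = 12.4233 pm

Calculate the Compton shift:
Δλ = λ_C(1 - cos(146°)) = 2.4263 × 1.8290
Δλ = 4.4378 pm

Final wavelength:
λ' = 12.4233 + 4.4378 = 16.8611 pm

Final energy:
E' = hc/λ' = 1239.842 / 16.8611 = 73.5328 keV

(Intermediate values are shown rounded; full precision is carried through to the final answer.)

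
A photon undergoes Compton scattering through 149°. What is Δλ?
4.5061 pm

Using the Compton scattering formula:
Δλ = λ_C(1 - cos θ)

where λ_C = h/(m_e·c) ≈ 2.4263 pm is the Compton wavelength of an electron.

For θ = 149°:
cos(149°) = -0.8572
1 - cos(149°) = 1.8572

Δλ = 2.4263 × 1.8572
Δλ = 4.5061 pm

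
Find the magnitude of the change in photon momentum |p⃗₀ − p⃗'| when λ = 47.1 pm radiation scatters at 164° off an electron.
2.6585e-23 kg·m/s

Photon momentum magnitude is p = h/λ.

Initial momentum:
p₀ = h/λ = 6.6261e-34/4.7100e-11 = 1.4068e-23 kg·m/s

After scattering:
λ' = λ + Δλ = 47.1 + 4.7586 = 51.8586 pm
p' = h/λ' = 6.6261e-34/5.1859e-11 = 1.2777e-23 kg·m/s

Momentum is a vector; the scattered photon's direction makes angle θ = 164° with the incident direction. The magnitude of the vector change Δp⃗ = p⃗₀ − p⃗' is found from the law of cosines:
|Δp⃗|² = p₀² + p'² − 2p₀p'cos θ
|Δp⃗|² = (1.4068e-23)² + (1.2777e-23)² − 2·1.4068e-23·1.2777e-23·cos(164°)
|Δp⃗| = 2.6585e-23 kg·m/s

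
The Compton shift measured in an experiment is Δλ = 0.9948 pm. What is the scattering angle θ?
53.84°

From the Compton formula Δλ = λ_C(1 - cos θ), we can solve for θ:

cos θ = 1 - Δλ/λ_C

Given:
- Δλ = 0.9948 pm
- λ_C = h/(m_e·c) ≈ 2.42631024 pm

cos θ = 1 - 0.9948/2.42631024
cos θ = 1 - 0.410005
cos θ = 0.589995

θ = arccos(0.589995)
θ = 53.84°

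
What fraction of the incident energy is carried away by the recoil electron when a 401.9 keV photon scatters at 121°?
0.5437 (or 54.37%)

Calculate initial and final photon energies:

Initial: E₀ = 401.9 keV → λ₀ = 3.0850 pm
Compton shift: Δλ = 3.6760 pm
Final wavelength: λ' = 6.7609 pm
Final energy: E' = 183.3841 keV

Fractional energy loss:
(E₀ - E')/E₀ = (401.9000 - 183.3841)/401.9000
= 218.5159/401.9000
= 0.5437
= 54.37%

(Intermediate values are shown rounded; full precision is carried through to the final answer.)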